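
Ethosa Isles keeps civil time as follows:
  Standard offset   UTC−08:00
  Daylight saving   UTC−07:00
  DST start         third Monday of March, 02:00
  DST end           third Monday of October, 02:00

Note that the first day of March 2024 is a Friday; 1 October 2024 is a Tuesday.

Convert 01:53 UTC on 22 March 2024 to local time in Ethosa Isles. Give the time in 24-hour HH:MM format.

1 March 2024 is a Friday, so the first Monday is March 4 and the third is March 18.
1 October 2024 is a Tuesday, so the first Monday is October 7 and the third is October 21.
At the standard offset (UTC−08:00), 01:53 UTC − 8h = 17:53 Ethosa Isles standard time (rolling into the previous day, 21 March 2024).
The standard-time date in Ethosa Isles, 21 March 2024, lies within the daylight-saving period (18 March – 21 October), so Ethosa Isles is on daylight time, UTC−07:00.
01:53 UTC − 7h = 18:53 local (rolling into the previous day, 21 March 2024).

18:53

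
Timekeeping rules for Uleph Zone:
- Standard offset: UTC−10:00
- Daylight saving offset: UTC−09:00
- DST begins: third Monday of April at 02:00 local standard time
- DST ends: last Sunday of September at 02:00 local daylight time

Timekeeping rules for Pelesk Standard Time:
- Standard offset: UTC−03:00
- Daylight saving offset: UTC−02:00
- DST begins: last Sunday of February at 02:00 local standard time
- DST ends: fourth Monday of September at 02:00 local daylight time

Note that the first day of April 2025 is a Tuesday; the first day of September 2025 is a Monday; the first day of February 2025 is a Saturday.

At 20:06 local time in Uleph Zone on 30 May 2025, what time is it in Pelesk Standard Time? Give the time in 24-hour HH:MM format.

1 April 2025 is a Tuesday, so the first Monday is April 7 and the third is April 21.
1 September 2025 is a Monday, so Sundays fall on 7, 14, 21, 28; the last is September 28.
30 May 2025 lies within the daylight-saving period (21 April – 28 September), so Uleph Zone is on daylight time, UTC−09:00.
20:06 Uleph Zone + 9h = 05:06 UTC (rolling into the next day, 31 May 2025).
1 February 2025 is a Saturday, so Sundays fall on 2, 9, 16, 23; the last is February 23.
1 September 2025 is a Monday, so the first Monday is September 1 and the fourth is September 22.
At the standard offset (UTC−03:00), 05:06 UTC − 3h = 02:06 Pelesk Standard Time standard time.
Daylight saving runs 23 February – 22 September; the standard-time date in Pelesk Standard Time, 31 May 2025, is inside that window, so Pelesk Standard Time is at UTC−02:00.
05:06 UTC − 2h = 03:06 Pelesk Standard Time.

03:06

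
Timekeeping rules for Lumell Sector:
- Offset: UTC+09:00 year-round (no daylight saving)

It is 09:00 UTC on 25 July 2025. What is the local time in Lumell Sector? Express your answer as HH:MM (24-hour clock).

Lumell Sector stays on UTC+09:00 all year.
09:00 UTC + 9h = 18:00 local.

18:00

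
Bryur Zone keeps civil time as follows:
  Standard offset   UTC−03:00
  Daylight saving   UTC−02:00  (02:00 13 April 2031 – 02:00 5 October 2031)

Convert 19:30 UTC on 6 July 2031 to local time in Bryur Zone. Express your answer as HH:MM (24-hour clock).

At the standard offset (UTC−03:00), 19:30 UTC − 3h = 16:30 Bryur Zone standard time.
The standard-time date in Bryur Zone, 6 July 2031, falls between 13 April and 5 October, so daylight saving is in effect and Bryur Zone is at UTC−02:00.
19:30 UTC − 2h = 17:30 local.

17:30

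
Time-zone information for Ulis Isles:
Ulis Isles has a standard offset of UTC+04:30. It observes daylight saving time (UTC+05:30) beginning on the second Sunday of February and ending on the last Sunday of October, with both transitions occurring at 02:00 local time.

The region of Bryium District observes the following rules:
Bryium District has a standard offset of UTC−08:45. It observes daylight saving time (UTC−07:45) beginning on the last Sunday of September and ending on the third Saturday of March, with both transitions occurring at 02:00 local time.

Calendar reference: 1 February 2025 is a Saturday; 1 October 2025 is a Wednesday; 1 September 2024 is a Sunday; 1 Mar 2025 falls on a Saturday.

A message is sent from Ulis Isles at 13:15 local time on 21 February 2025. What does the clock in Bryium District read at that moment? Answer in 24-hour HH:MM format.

00:00

1 February 2025 is a Saturday, so the first Sunday is February 2 and the second is February 9.
1 October 2025 is a Wednesday, so Sundays fall on 5, 12, 19, 26; the last is October 26.
21 February 2025 lies within the daylight-saving period (9 February – 26 October), so Ulis Isles is on daylight time, UTC+05:30.
13:15 Ulis Isles − 5h30m = 07:45 UTC.
1 September 2024 is a Sunday, so Sundays fall on 1, 8, 15, 22, 29; the last is September 29.
1 March 2025 is a Saturday, so the first Saturday is March 1 and the third is March 15.
At the standard offset (UTC−08:45), 07:45 UTC − 8h45m = 23:00 Bryium District standard time (rolling into the previous day, 20 February 2025).
The standard-time date in Bryium District, 20 February 2025, lies within the daylight-saving period (29 September 2024 – 15 March 2025), so Bryium District is on daylight time, UTC−07:45.
07:45 UTC − 7h45m = 00:00 Bryium District.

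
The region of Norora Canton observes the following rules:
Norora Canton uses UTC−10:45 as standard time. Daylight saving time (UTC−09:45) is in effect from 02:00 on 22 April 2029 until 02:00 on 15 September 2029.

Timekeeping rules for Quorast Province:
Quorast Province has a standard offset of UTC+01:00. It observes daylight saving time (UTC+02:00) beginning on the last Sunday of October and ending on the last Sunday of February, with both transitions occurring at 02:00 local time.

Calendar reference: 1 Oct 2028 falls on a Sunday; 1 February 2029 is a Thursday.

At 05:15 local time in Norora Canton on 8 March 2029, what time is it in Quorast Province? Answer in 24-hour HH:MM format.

8 March 2029 does not fall between 22 April and 15 September, so daylight saving is not in effect and Norora Canton is at UTC−10:45.
05:15 Norora Canton + 10h45m = 16:00 UTC.
1 October 2028 is a Sunday, so Sundays fall on 1, 8, 15, 22, 29; the last is October 29.
1 February 2029 is a Thursday, so Sundays fall on 4, 11, 18, 25; the last is February 25.
At the standard offset (UTC+01:00), 16:00 UTC + 1h = 17:00 Quorast Province standard time.
Daylight saving runs 29 October 2028 – 25 February 2029; the standard-time date in Quorast Province, 8 March 2029, is outside that window, so Quorast Province is on standard time at UTC+01:00.
16:00 UTC + 1h = 17:00 Quorast Province.

17:00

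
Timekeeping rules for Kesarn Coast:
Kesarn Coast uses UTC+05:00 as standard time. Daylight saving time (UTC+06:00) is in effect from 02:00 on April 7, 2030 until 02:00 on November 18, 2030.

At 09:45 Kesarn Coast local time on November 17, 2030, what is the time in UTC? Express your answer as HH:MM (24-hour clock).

03:45

November 17, 2030 lies within the daylight-saving period (7 April – 18 November), so Kesarn Coast is on daylight time, UTC+06:00.
09:45 local − 6h = 03:45 UTC.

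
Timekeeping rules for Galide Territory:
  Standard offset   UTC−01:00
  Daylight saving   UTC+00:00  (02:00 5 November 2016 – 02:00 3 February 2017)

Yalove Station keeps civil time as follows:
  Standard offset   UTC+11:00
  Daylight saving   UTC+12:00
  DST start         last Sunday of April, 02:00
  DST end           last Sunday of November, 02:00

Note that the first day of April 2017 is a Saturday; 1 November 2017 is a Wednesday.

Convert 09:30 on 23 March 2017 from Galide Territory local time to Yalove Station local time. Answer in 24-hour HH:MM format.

21:30

23 March 2017 does not fall between 5 November 2016 and 3 February 2017, so daylight saving is not in effect and Galide Territory is at UTC−01:00.
09:30 Galide Territory + 1h = 10:30 UTC.
1 April 2017 is a Saturday, so Sundays fall on 2, 9, 16, 23, 30; the last is April 30.
1 November 2017 is a Wednesday, so Sundays fall on 5, 12, 19, 26; the last is November 26.
At the standard offset (UTC+11:00), 10:30 UTC + 11h = 21:30 Yalove Station standard time.
Daylight saving runs 30 April – 26 November; the standard-time date in Yalove Station, 23 March 2017, is outside that window, so Yalove Station is on standard time at UTC+11:00.
10:30 UTC + 11h = 21:30 Yalove Station.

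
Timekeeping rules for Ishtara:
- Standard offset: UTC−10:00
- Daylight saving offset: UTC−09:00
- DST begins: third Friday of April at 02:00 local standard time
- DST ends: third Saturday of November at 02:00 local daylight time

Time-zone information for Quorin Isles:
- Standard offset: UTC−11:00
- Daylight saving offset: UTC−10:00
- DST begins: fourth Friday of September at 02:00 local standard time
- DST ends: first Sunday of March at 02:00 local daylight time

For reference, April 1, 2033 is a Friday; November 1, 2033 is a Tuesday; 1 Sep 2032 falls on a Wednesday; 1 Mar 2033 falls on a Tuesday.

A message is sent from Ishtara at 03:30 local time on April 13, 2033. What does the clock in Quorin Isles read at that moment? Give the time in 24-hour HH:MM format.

1 April 2033 is a Friday, so the first Friday is April 1 and the third is April 15.
1 November 2033 is a Tuesday, so the first Saturday is November 5 and the third is November 19.
Daylight saving runs 15 April – 19 November; April 13, 2033 is outside that window, so Ishtara is on standard time at UTC−10:00.
03:30 Ishtara + 10h = 13:30 UTC.
1 September 2032 is a Wednesday, so the first Friday is September 3 and the fourth is September 24.
1 March 2033 is a Tuesday, so the first Sunday is March 6.
At the standard offset (UTC−11:00), 13:30 UTC − 11h = 02:30 Quorin Isles standard time.
The standard-time date in Quorin Isles, April 13, 2033, is outside the daylight-saving period (24 September 2032 – 6 March 2033), so Quorin Isles is on standard time, UTC−11:00.
13:30 UTC − 11h = 02:30 Quorin Isles.

02:30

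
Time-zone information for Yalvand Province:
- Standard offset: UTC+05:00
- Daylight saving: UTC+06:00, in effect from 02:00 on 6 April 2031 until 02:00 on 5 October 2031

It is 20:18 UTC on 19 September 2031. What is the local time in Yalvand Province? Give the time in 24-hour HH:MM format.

02:18

At the standard offset (UTC+05:00), 20:18 UTC + 5h = 01:18 Yalvand Province standard time (rolling into the next day, 20 September 2031).
Daylight saving runs 6 April – 5 October; the standard-time date in Yalvand Province, 20 September 2031, is inside that window, so Yalvand Province is at UTC+06:00.
20:18 UTC + 6h = 02:18 local (rolling into the next day, 20 September 2031).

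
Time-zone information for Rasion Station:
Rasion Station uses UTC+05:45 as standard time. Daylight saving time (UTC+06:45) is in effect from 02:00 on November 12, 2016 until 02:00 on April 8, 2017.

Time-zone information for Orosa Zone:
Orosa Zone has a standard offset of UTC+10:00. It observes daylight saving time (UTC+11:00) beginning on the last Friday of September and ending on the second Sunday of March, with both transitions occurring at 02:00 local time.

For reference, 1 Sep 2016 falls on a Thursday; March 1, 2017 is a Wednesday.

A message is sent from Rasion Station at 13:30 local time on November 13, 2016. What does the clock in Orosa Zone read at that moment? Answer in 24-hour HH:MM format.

17:45

Daylight saving runs 12 November 2016 – 8 April 2017; November 13, 2016 is inside that window, so Rasion Station is at UTC+06:45.
13:30 Rasion Station − 6h45m = 06:45 UTC.
1 September 2016 is a Thursday, so Fridays fall on 2, 9, 16, 23, 30; the last is September 30.
1 March 2017 is a Wednesday, so the first Sunday is March 5 and the second is March 12.
At the standard offset (UTC+10:00), 06:45 UTC + 10h = 16:45 Orosa Zone standard time.
The standard-time date in Orosa Zone, November 13, 2016, lies within the daylight-saving period (30 September 2016 – 12 March 2017), so Orosa Zone is on daylight time, UTC+11:00.
06:45 UTC + 11h = 17:45 Orosa Zone.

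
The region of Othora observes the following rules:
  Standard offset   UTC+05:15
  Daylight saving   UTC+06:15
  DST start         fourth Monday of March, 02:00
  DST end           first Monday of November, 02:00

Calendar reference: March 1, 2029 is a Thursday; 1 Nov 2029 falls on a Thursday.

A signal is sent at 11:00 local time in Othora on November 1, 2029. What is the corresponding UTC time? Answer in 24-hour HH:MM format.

04:45

1 March 2029 is a Thursday, so the first Monday is March 5 and the fourth is March 26.
1 November 2029 is a Thursday, so the first Monday is November 5.
November 1, 2029 falls between 26 March and 5 November, so daylight saving is in effect and Othora is at UTC+06:15.
11:00 local − 6h15m = 04:45 UTC.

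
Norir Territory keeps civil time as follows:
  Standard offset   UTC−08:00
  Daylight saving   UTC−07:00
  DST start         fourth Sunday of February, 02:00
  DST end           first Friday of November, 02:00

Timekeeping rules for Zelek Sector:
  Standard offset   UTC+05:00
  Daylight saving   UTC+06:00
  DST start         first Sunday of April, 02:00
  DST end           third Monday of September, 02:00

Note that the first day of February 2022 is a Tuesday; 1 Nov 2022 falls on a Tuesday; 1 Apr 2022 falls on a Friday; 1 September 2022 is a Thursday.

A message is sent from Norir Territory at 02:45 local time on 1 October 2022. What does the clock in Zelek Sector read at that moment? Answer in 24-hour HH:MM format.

1 February 2022 is a Tuesday, so the first Sunday is February 6 and the fourth is February 27.
1 November 2022 is a Tuesday, so the first Friday is November 4.
Daylight saving runs 27 February – 4 November; 1 October 2022 is inside that window, so Norir Territory is at UTC−07:00.
02:45 Norir Territory + 7h = 09:45 UTC.
1 April 2022 is a Friday, so the first Sunday is April 3.
1 September 2022 is a Thursday, so the first Monday is September 5 and the third is September 19.
At the standard offset (UTC+05:00), 09:45 UTC + 5h = 14:45 Zelek Sector standard time.
The standard-time date in Zelek Sector, 1 October 2022, is outside the daylight-saving period (3 April – 19 September), so Zelek Sector is on standard time, UTC+05:00.
09:45 UTC + 5h = 14:45 Zelek Sector.

14:45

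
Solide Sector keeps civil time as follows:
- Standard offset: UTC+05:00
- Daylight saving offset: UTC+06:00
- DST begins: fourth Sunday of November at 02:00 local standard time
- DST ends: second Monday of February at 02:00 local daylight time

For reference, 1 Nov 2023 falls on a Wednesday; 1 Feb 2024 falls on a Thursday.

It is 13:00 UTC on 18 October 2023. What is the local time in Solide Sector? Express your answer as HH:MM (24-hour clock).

1 November 2023 is a Wednesday, so the first Sunday is November 5 and the fourth is November 26.
1 February 2024 is a Thursday, so the first Monday is February 5 and the second is February 12.
At the standard offset (UTC+05:00), 13:00 UTC + 5h = 18:00 Solide Sector standard time.
Daylight saving runs 26 November 2023 – 12 February 2024; the standard-time date in Solide Sector, 18 October 2023, is outside that window, so Solide Sector is on standard time at UTC+05:00.
13:00 UTC + 5h = 18:00 local.

18:00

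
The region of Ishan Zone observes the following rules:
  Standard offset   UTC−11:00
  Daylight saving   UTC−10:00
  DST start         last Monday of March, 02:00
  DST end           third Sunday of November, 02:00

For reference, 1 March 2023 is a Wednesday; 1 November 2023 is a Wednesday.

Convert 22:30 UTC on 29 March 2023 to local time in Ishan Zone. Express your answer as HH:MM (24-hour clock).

1 March 2023 is a Wednesday, so Mondays fall on 6, 13, 20, 27; the last is March 27.
1 November 2023 is a Wednesday, so the first Sunday is November 5 and the third is November 19.
At the standard offset (UTC−11:00), 22:30 UTC − 11h = 11:30 Ishan Zone standard time.
The standard-time date in Ishan Zone, 29 March 2023, lies within the daylight-saving period (27 March – 19 November), so Ishan Zone is on daylight time, UTC−10:00.
22:30 UTC − 10h = 12:30 local.

12:30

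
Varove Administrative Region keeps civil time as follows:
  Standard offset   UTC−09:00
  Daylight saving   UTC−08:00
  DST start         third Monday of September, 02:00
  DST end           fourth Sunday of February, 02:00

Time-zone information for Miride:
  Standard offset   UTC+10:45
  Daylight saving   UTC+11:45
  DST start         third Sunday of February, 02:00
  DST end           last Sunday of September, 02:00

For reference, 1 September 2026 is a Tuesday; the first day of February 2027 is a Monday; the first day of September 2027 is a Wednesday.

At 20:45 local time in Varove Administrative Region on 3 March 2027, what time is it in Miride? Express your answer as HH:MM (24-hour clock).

17:30

1 September 2026 is a Tuesday, so the first Monday is September 7 and the third is September 21.
1 February 2027 is a Monday, so the first Sunday is February 7 and the fourth is February 28.
3 March 2027 is outside the daylight-saving period (21 September 2026 – 28 February 2027), so Varove Administrative Region is on standard time, UTC−09:00.
20:45 Varove Administrative Region + 9h = 05:45 UTC (rolling into the next day, 4 March 2027).
1 February 2027 is a Monday, so the first Sunday is February 7 and the third is February 21.
1 September 2027 is a Wednesday, so Sundays fall on 5, 12, 19, 26; the last is September 26.
At the standard offset (UTC+10:45), 05:45 UTC + 10h45m = 16:30 Miride standard time.
Daylight saving runs 21 February – 26 September; the standard-time date in Miride, 4 March 2027, is inside that window, so Miride is at UTC+11:45.
05:45 UTC + 11h45m = 17:30 Miride.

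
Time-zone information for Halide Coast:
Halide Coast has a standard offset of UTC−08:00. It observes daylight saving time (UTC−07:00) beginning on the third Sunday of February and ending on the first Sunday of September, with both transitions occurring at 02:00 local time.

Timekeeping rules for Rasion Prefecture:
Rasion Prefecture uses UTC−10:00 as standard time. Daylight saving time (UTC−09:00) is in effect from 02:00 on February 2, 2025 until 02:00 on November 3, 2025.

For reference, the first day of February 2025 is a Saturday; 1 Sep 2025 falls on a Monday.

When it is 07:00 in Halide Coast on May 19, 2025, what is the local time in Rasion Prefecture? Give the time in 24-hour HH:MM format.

1 February 2025 is a Saturday, so the first Sunday is February 2 and the third is February 16.
1 September 2025 is a Monday, so the first Sunday is September 7.
May 19, 2025 falls between 16 February and 7 September, so daylight saving is in effect and Halide Coast is at UTC−07:00.
07:00 Halide Coast + 7h = 14:00 UTC.
At the standard offset (UTC−10:00), 14:00 UTC − 10h = 04:00 Rasion Prefecture standard time.
The standard-time date in Rasion Prefecture, May 19, 2025, falls between 2 February and 3 November, so daylight saving is in effect and Rasion Prefecture is at UTC−09:00.
14:00 UTC − 9h = 05:00 Rasion Prefecture.

05:00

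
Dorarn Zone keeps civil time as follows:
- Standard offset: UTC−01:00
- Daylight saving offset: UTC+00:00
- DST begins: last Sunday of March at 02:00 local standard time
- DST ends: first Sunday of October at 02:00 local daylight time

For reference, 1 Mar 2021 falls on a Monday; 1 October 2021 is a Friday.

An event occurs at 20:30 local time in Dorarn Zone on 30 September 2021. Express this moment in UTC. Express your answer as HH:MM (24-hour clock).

20:30

1 March 2021 is a Monday, so Sundays fall on 7, 14, 21, 28; the last is March 28.
1 October 2021 is a Friday, so the first Sunday is October 3.
Daylight saving runs 28 March – 3 October; 30 September 2021 is inside that window, so Dorarn Zone is at UTC+00:00.
20:30 local − 0h = 20:30 UTC.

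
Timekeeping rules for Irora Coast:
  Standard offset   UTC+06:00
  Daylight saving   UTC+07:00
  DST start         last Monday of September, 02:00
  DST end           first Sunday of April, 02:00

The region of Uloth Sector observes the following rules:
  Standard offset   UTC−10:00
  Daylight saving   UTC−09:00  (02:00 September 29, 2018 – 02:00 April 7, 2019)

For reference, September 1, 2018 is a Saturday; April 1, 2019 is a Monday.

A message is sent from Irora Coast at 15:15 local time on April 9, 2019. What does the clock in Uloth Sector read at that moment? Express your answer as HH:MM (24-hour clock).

1 September 2018 is a Saturday, so Mondays fall on 3, 10, 17, 24; the last is September 24.
1 April 2019 is a Monday, so the first Sunday is April 7.
April 9, 2019 is outside the daylight-saving period (24 September 2018 – 7 April 2019), so Irora Coast is on standard time, UTC+06:00.
15:15 Irora Coast − 6h = 09:15 UTC.
At the standard offset (UTC−10:00), 09:15 UTC − 10h = 23:15 Uloth Sector standard time (rolling into the previous day, 8 April 2019).
Daylight saving runs 29 September 2018 – 7 April 2019; the standard-time date in Uloth Sector, April 8, 2019, is outside that window, so Uloth Sector is on standard time at UTC−10:00.
09:15 UTC − 10h = 23:15 Uloth Sector (rolling into the previous day, 8 April 2019).

23:15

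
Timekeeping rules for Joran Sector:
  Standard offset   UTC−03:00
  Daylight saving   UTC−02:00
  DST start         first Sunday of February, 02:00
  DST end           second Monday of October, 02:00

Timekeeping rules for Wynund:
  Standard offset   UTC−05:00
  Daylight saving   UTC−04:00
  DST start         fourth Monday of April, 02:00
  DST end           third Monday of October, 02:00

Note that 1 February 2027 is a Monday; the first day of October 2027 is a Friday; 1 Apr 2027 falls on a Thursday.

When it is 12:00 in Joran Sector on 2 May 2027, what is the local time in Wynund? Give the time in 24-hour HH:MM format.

10:00

1 February 2027 is a Monday, so the first Sunday is February 7.
1 October 2027 is a Friday, so the first Monday is October 4 and the second is October 11.
2 May 2027 falls between 7 February and 11 October, so daylight saving is in effect and Joran Sector is at UTC−02:00.
12:00 Joran Sector + 2h = 14:00 UTC.
1 April 2027 is a Thursday, so the first Monday is April 5 and the fourth is April 26.
1 October 2027 is a Friday, so the first Monday is October 4 and the third is October 18.
At the standard offset (UTC−05:00), 14:00 UTC − 5h = 09:00 Wynund standard time.
The standard-time date in Wynund, 2 May 2027, lies within the daylight-saving period (26 April – 18 October), so Wynund is on daylight time, UTC−04:00.
14:00 UTC − 4h = 10:00 Wynund.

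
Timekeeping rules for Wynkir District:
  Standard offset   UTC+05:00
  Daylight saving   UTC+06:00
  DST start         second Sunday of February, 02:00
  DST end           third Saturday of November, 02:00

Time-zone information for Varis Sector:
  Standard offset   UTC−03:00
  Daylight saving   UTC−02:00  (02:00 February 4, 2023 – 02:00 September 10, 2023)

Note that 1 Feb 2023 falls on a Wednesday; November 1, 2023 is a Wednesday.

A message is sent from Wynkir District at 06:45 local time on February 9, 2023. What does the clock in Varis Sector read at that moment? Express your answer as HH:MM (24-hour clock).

23:45

1 February 2023 is a Wednesday, so the first Sunday is February 5 and the second is February 12.
1 November 2023 is a Wednesday, so the first Saturday is November 4 and the third is November 18.
February 9, 2023 is outside the daylight-saving period (12 February – 18 November), so Wynkir District is on standard time, UTC+05:00.
06:45 Wynkir District − 5h = 01:45 UTC.
At the standard offset (UTC−03:00), 01:45 UTC − 3h = 22:45 Varis Sector standard time (rolling into the previous day, 8 February 2023).
The standard-time date in Varis Sector, February 8, 2023, lies within the daylight-saving period (4 February – 10 September), so Varis Sector is on daylight time, UTC−02:00.
01:45 UTC − 2h = 23:45 Varis Sector (rolling into the previous day, 8 February 2023).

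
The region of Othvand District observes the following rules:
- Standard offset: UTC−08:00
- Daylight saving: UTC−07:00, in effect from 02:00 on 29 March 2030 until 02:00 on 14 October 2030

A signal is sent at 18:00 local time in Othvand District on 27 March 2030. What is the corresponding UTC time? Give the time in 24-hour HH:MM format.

02:00

27 March 2030 does not fall between 29 March and 14 October, so daylight saving is not in effect and Othvand District is at UTC−08:00.
18:00 local + 8h = 02:00 UTC (rolling into the next day, 28 March 2030).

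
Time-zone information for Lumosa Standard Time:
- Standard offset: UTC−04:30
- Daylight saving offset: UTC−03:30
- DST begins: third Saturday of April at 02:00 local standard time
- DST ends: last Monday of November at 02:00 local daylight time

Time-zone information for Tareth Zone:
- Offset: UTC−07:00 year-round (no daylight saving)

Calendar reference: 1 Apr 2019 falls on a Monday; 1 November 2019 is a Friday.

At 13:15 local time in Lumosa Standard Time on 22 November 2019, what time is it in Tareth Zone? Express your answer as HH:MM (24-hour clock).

1 April 2019 is a Monday, so the first Saturday is April 6 and the third is April 20.
1 November 2019 is a Friday, so Mondays fall on 4, 11, 18, 25; the last is November 25.
22 November 2019 falls between 20 April and 25 November, so daylight saving is in effect and Lumosa Standard Time is at UTC−03:30.
13:15 Lumosa Standard Time + 3h30m = 16:45 UTC.
Tareth Zone has no daylight saving, so its offset is UTC−07:00 year-round.
16:45 UTC − 7h = 09:45 Tareth Zone.

09:45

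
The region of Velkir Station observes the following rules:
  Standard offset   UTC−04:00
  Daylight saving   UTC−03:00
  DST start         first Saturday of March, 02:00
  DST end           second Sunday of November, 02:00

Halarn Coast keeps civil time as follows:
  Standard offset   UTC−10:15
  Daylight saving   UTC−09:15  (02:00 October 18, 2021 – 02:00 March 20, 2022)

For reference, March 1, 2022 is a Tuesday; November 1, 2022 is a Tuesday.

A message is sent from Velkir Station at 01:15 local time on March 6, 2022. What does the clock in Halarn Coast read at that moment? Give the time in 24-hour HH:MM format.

1 March 2022 is a Tuesday, so the first Saturday is March 5.
1 November 2022 is a Tuesday, so the first Sunday is November 6 and the second is November 13.
March 6, 2022 falls between 5 March and 13 November, so daylight saving is in effect and Velkir Station is at UTC−03:00.
01:15 Velkir Station + 3h = 04:15 UTC.
At the standard offset (UTC−10:15), 04:15 UTC − 10h15m = 18:00 Halarn Coast standard time (rolling into the previous day, 5 March 2022).
The standard-time date in Halarn Coast, March 5, 2022, falls between 18 October 2021 and 20 March 2022, so daylight saving is in effect and Halarn Coast is at UTC−09:15.
04:15 UTC − 9h15m = 19:00 Halarn Coast (rolling into the previous day, 5 March 2022).

19:00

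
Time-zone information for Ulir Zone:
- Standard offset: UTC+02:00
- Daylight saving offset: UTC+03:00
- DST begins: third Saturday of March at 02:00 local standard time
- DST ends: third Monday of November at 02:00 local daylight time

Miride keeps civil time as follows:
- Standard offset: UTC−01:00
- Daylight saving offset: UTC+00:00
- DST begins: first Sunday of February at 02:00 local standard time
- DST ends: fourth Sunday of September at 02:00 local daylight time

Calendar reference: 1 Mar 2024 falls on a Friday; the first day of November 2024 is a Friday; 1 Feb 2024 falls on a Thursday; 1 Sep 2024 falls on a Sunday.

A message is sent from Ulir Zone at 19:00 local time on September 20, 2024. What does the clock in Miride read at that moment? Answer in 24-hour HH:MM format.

16:00

1 March 2024 is a Friday, so the first Saturday is March 2 and the third is March 16.
1 November 2024 is a Friday, so the first Monday is November 4 and the third is November 18.
September 20, 2024 falls between 16 March and 18 November, so daylight saving is in effect and Ulir Zone is at UTC+03:00.
19:00 Ulir Zone − 3h = 16:00 UTC.
1 February 2024 is a Thursday, so the first Sunday is February 4.
1 September 2024 is a Sunday, so the first Sunday is September 1 and the fourth is September 22.
At the standard offset (UTC−01:00), 16:00 UTC − 1h = 15:00 Miride standard time.
Daylight saving runs 4 February – 22 September; the standard-time date in Miride, September 20, 2024, is inside that window, so Miride is at UTC+00:00.
16:00 UTC + 0h = 16:00 Miride.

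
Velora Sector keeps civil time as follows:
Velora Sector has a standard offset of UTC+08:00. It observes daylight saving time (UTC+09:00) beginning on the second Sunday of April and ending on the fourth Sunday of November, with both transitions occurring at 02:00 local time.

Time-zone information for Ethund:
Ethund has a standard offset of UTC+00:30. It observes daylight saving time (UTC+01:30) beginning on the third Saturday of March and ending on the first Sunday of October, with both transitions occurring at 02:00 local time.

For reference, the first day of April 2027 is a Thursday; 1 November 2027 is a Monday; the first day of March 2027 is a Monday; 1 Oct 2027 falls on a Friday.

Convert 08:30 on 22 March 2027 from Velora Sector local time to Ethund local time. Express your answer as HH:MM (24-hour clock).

02:00

1 April 2027 is a Thursday, so the first Sunday is April 4 and the second is April 11.
1 November 2027 is a Monday, so the first Sunday is November 7 and the fourth is November 28.
22 March 2027 is outside the daylight-saving period (11 April – 28 November), so Velora Sector is on standard time, UTC+08:00.
08:30 Velora Sector − 8h = 00:30 UTC.
1 March 2027 is a Monday, so the first Saturday is March 6 and the third is March 20.
1 October 2027 is a Friday, so the first Sunday is October 3.
At the standard offset (UTC+00:30), 00:30 UTC + 0h30m = 01:00 Ethund standard time.
The standard-time date in Ethund, 22 March 2027, lies within the daylight-saving period (20 March – 3 October), so Ethund is on daylight time, UTC+01:30.
00:30 UTC + 1h30m = 02:00 Ethund.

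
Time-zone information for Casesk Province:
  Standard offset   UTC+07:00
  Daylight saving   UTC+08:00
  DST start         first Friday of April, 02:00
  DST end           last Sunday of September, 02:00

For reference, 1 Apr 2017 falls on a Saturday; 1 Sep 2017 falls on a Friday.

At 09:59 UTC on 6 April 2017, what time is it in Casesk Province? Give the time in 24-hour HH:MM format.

16:59

1 April 2017 is a Saturday, so the first Friday is April 7.
1 September 2017 is a Friday, so Sundays fall on 3, 10, 17, 24; the last is September 24.
At the standard offset (UTC+07:00), 09:59 UTC + 7h = 16:59 Casesk Province standard time.
Daylight saving runs 7 April – 24 September; the standard-time date in Casesk Province, 6 April 2017, is outside that window, so Casesk Province is on standard time at UTC+07:00.
09:59 UTC + 7h = 16:59 local.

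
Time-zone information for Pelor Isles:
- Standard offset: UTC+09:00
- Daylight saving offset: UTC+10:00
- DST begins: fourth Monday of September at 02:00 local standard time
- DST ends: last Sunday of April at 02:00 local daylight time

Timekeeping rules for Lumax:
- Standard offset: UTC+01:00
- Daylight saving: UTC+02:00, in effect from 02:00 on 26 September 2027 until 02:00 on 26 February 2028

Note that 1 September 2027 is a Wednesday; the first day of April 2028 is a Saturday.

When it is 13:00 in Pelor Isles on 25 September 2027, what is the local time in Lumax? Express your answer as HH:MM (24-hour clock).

05:00

1 September 2027 is a Wednesday, so the first Monday is September 6 and the fourth is September 27.
1 April 2028 is a Saturday, so Sundays fall on 2, 9, 16, 23, 30; the last is April 30.
25 September 2027 is outside the daylight-saving period (27 September 2027 – 30 April 2028), so Pelor Isles is on standard time, UTC+09:00.
13:00 Pelor Isles − 9h = 04:00 UTC.
At the standard offset (UTC+01:00), 04:00 UTC + 1h = 05:00 Lumax standard time.
The standard-time date in Lumax, 25 September 2027, does not fall between 26 September 2027 and 26 February 2028, so daylight saving is not in effect and Lumax is at UTC+01:00.
04:00 UTC + 1h = 05:00 Lumax.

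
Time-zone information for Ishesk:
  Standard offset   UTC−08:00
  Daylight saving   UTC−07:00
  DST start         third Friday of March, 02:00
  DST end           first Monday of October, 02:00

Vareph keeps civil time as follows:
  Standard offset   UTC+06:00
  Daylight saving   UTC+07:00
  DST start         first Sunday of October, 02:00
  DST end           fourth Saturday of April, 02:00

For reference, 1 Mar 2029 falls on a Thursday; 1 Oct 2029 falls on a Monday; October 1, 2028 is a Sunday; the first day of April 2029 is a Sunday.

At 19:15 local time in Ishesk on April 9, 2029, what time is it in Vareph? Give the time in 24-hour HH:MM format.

1 March 2029 is a Thursday, so the first Friday is March 2 and the third is March 16.
1 October 2029 is a Monday, so the first Monday is October 1.
Daylight saving runs 16 March – 1 October; April 9, 2029 is inside that window, so Ishesk is at UTC−07:00.
19:15 Ishesk + 7h = 02:15 UTC (rolling into the next day, 10 April 2029).
1 October 2028 is a Sunday, so the first Sunday is October 1.
1 April 2029 is a Sunday, so the first Saturday is April 7 and the fourth is April 28.
At the standard offset (UTC+06:00), 02:15 UTC + 6h = 08:15 Vareph standard time.
Daylight saving runs 1 October 2028 – 28 April 2029; the standard-time date in Vareph, April 10, 2029, is inside that window, so Vareph is at UTC+07:00.
02:15 UTC + 7h = 09:15 Vareph.

09:15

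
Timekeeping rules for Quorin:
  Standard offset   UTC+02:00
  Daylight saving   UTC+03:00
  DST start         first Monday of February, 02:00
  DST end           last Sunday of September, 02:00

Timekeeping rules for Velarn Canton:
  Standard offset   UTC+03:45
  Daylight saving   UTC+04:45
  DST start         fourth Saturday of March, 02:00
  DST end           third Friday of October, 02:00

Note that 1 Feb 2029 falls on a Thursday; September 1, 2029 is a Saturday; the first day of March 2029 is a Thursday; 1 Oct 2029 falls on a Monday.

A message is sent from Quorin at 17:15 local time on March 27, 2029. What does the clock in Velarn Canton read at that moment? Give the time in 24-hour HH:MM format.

19:00

1 February 2029 is a Thursday, so the first Monday is February 5.
1 September 2029 is a Saturday, so Sundays fall on 2, 9, 16, 23, 30; the last is September 30.
March 27, 2029 falls between 5 February and 30 September, so daylight saving is in effect and Quorin is at UTC+03:00.
17:15 Quorin − 3h = 14:15 UTC.
1 March 2029 is a Thursday, so the first Saturday is March 3 and the fourth is March 24.
1 October 2029 is a Monday, so the first Friday is October 5 and the third is October 19.
At the standard offset (UTC+03:45), 14:15 UTC + 3h45m = 18:00 Velarn Canton standard time.
Daylight saving runs 24 March – 19 October; the standard-time date in Velarn Canton, March 27, 2029, is inside that window, so Velarn Canton is at UTC+04:45.
14:15 UTC + 4h45m = 19:00 Velarn Canton.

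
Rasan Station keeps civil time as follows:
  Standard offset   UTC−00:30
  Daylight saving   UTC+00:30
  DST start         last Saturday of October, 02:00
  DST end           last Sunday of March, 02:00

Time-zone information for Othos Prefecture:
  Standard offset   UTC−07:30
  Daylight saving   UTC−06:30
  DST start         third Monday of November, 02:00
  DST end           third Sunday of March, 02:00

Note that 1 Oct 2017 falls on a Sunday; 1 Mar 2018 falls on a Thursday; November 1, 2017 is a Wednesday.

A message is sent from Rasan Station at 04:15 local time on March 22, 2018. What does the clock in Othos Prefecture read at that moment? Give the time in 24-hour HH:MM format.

1 October 2017 is a Sunday, so Saturdays fall on 7, 14, 21, 28; the last is October 28.
1 March 2018 is a Thursday, so Sundays fall on 4, 11, 18, 25; the last is March 25.
March 22, 2018 lies within the daylight-saving period (28 October 2017 – 25 March 2018), so Rasan Station is on daylight time, UTC+00:30.
04:15 Rasan Station − 0h30m = 03:45 UTC.
1 November 2017 is a Wednesday, so the first Monday is November 6 and the third is November 20.
1 March 2018 is a Thursday, so the first Sunday is March 4 and the third is March 18.
At the standard offset (UTC−07:30), 03:45 UTC − 7h30m = 20:15 Othos Prefecture standard time (rolling into the previous day, 21 March 2018).
Daylight saving runs 20 November 2017 – 18 March 2018; the standard-time date in Othos Prefecture, March 21, 2018, is outside that window, so Othos Prefecture is on standard time at UTC−07:30.
03:45 UTC − 7h30m = 20:15 Othos Prefecture (rolling into the previous day, 21 March 2018).

20:15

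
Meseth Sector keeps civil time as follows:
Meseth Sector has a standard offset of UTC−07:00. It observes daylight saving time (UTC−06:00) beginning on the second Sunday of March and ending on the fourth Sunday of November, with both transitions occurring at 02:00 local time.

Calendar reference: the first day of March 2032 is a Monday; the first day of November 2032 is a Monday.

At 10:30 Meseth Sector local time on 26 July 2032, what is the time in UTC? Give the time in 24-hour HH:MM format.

16:30

1 March 2032 is a Monday, so the first Sunday is March 7 and the second is March 14.
1 November 2032 is a Monday, so the first Sunday is November 7 and the fourth is November 28.
26 July 2032 lies within the daylight-saving period (14 March – 28 November), so Meseth Sector is on daylight time, UTC−06:00.
10:30 local + 6h = 16:30 UTC.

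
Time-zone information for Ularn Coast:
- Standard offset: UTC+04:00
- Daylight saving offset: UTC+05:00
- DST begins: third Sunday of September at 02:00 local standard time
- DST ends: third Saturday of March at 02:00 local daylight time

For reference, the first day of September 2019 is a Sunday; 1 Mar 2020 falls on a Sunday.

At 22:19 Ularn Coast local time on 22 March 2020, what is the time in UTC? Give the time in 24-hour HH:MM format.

18:19

1 September 2019 is a Sunday, so the first Sunday is September 1 and the third is September 15.
1 March 2020 is a Sunday, so the first Saturday is March 7 and the third is March 21.
Daylight saving runs 15 September 2019 – 21 March 2020; 22 March 2020 is outside that window, so Ularn Coast is on standard time at UTC+04:00.
22:19 local − 4h = 18:19 UTC.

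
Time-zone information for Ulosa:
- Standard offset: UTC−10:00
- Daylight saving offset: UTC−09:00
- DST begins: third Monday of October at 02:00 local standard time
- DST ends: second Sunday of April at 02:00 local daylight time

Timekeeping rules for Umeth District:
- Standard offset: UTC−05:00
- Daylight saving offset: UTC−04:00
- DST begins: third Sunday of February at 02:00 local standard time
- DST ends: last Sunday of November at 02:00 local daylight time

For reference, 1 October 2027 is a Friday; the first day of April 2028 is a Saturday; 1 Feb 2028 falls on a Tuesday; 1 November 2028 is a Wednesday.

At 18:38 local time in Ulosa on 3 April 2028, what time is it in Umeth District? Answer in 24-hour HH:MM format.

23:38

1 October 2027 is a Friday, so the first Monday is October 4 and the third is October 18.
1 April 2028 is a Saturday, so the first Sunday is April 2 and the second is April 9.
Daylight saving runs 18 October 2027 – 9 April 2028; 3 April 2028 is inside that window, so Ulosa is at UTC−09:00.
18:38 Ulosa + 9h = 03:38 UTC (rolling into the next day, 4 April 2028).
1 February 2028 is a Tuesday, so the first Sunday is February 6 and the third is February 20.
1 November 2028 is a Wednesday, so Sundays fall on 5, 12, 19, 26; the last is November 26.
At the standard offset (UTC−05:00), 03:38 UTC − 5h = 22:38 Umeth District standard time (rolling into the previous day, 3 April 2028).
The standard-time date in Umeth District, 3 April 2028, falls between 20 February and 26 November, so daylight saving is in effect and Umeth District is at UTC−04:00.
03:38 UTC − 4h = 23:38 Umeth District (rolling into the previous day, 3 April 2028).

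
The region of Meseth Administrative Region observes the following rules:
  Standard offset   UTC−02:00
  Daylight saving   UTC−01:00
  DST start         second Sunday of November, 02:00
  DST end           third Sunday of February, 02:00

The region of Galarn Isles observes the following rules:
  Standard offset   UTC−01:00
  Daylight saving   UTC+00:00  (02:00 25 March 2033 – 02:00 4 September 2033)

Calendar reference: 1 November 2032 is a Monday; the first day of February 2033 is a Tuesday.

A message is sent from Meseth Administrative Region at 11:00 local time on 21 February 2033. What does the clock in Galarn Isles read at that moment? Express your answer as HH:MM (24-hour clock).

1 November 2032 is a Monday, so the first Sunday is November 7 and the second is November 14.
1 February 2033 is a Tuesday, so the first Sunday is February 6 and the third is February 20.
21 February 2033 does not fall between 14 November 2032 and 20 February 2033, so daylight saving is not in effect and Meseth Administrative Region is at UTC−02:00.
11:00 Meseth Administrative Region + 2h = 13:00 UTC.
At the standard offset (UTC−01:00), 13:00 UTC − 1h = 12:00 Galarn Isles standard time.
The standard-time date in Galarn Isles, 21 February 2033, is outside the daylight-saving period (25 March – 4 September), so Galarn Isles is on standard time, UTC−01:00.
13:00 UTC − 1h = 12:00 Galarn Isles.

12:00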